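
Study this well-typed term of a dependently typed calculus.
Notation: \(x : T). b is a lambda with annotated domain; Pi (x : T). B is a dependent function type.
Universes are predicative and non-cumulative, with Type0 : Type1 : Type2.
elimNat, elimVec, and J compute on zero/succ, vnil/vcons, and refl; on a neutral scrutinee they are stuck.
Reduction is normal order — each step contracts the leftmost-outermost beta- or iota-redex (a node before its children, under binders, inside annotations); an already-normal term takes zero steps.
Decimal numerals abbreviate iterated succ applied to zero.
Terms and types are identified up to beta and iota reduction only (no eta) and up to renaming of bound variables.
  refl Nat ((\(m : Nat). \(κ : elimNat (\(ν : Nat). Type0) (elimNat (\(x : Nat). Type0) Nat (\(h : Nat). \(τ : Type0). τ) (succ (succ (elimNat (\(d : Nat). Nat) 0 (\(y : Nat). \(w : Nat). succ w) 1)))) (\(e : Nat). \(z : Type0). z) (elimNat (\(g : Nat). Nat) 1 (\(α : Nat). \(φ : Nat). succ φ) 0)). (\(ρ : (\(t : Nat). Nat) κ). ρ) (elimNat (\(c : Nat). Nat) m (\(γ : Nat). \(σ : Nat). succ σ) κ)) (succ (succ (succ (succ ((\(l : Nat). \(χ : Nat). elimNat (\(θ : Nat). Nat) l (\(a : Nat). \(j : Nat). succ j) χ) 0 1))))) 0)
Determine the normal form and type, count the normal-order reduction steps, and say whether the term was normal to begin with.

normal form:
  refl Nat 5
inferred type:
  Eq Nat 5 5
steps to reach normal form (normal order): 10
term was already normal: no
first redex: a beta-redex


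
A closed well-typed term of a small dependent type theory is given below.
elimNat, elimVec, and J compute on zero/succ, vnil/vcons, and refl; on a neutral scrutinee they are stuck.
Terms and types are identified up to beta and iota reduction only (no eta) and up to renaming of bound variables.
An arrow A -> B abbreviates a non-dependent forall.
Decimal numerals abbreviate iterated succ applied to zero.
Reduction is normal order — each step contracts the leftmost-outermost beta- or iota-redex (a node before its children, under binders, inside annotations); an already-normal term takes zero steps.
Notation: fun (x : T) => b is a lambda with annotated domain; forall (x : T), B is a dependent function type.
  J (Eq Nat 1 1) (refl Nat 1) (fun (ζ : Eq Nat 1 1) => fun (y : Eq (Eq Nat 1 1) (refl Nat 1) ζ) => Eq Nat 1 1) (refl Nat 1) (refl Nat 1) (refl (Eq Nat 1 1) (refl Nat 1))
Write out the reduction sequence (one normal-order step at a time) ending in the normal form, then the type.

normal-order reduction:
  J (Eq Nat 1 1) (refl Nat 1) (fun (ζ : Eq Nat 1 1) => fun (y : Eq (Eq Nat 1 1) (refl Nat 1) ζ) => Eq Nat 1 1) (refl Nat 1) (refl Nat 1) (refl (Eq Nat 1 1) (refl Nat 1))
  ~> refl Nat 1
the term's type:
  Eq Nat 1 1


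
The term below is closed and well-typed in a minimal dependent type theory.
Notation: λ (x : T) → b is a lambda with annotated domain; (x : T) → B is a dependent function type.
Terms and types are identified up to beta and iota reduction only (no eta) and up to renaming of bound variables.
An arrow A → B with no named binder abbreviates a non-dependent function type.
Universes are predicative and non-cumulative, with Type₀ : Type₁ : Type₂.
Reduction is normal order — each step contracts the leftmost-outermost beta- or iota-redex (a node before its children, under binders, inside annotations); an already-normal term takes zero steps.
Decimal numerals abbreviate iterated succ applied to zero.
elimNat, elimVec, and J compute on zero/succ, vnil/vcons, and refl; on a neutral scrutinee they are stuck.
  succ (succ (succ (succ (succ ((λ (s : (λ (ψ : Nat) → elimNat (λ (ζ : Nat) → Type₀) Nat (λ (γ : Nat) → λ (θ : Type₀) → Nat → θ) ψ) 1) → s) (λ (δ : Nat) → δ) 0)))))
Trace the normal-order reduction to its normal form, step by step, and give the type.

normal-order reduction:
  succ (succ (succ (succ (succ ((λ (s : (λ (ψ : Nat) → elimNat (λ (ζ : Nat) → Type₀) Nat (λ (γ : Nat) → λ (θ : Type₀) → Nat → θ) ψ) 1) → s) (λ (δ : Nat) → δ) 0)))))
  ~> succ (succ (succ (succ (succ ((λ (s : Nat) → s) 0)))))
  ~> 5
the term's type:
  Nat


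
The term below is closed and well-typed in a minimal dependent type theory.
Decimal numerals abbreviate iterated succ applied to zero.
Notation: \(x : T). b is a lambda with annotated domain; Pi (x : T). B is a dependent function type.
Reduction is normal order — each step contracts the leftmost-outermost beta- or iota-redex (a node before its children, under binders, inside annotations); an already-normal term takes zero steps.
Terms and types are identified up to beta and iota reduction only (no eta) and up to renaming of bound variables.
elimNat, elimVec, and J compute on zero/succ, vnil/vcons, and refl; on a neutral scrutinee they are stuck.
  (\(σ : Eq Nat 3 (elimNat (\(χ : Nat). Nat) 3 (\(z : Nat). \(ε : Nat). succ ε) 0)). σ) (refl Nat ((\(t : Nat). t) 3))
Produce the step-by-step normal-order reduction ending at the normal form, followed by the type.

normal-order reduction:
  (\(σ : Eq Nat 3 (elimNat (\(χ : Nat). Nat) 3 (\(z : Nat). \(ε : Nat). succ ε) 0)). σ) (refl Nat ((\(t : Nat). t) 3))
  ~> refl Nat ((\(σ : Nat). σ) 3)
  ~> refl Nat 3
inferred type:
  Eq Nat 3 3


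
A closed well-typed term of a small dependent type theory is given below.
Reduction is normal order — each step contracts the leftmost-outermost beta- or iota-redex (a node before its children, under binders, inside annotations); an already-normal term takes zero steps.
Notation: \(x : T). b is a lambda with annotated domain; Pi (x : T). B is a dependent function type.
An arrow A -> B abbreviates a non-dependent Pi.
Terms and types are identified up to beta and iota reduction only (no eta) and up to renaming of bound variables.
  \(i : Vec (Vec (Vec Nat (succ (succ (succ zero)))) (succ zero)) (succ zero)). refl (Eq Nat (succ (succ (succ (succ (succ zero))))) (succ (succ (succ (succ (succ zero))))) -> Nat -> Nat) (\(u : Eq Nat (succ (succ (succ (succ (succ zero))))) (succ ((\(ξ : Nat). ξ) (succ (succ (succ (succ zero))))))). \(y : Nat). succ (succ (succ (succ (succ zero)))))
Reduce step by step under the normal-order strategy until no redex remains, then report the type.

reduction (normal order):
  \(i : Vec (Vec (Vec Nat (succ (succ (succ zero)))) (succ zero)) (succ zero)). refl (Eq Nat (succ (succ (succ (succ (succ zero))))) (succ (succ (succ (succ (succ zero))))) -> Nat -> Nat) (\(u : Eq Nat (succ (succ (succ (succ (succ zero))))) (succ ((\(ξ : Nat). ξ) (succ (succ (succ (succ zero))))))). \(y : Nat). succ (succ (succ (succ (succ zero)))))
  ~> \(i : Vec (Vec (Vec Nat (succ (succ (succ zero)))) (succ zero)) (succ zero)). refl (Eq Nat (succ (succ (succ (succ (succ zero))))) (succ (succ (succ (succ (succ zero))))) -> Nat -> Nat) (\(u : Eq Nat (succ (succ (succ (succ (succ zero))))) (succ (succ (succ (succ (succ zero)))))). \(ξ : Nat). succ (succ (succ (succ (succ zero)))))
the term's type:
  Vec (Vec (Vec Nat (succ (succ (succ zero)))) (succ zero)) (succ zero) -> Eq (Eq Nat (succ (succ (succ (succ (succ zero))))) (succ (succ (succ (succ (succ zero))))) -> Nat -> Nat) (\(i : Eq Nat (succ (succ (succ (succ (succ zero))))) (succ (succ (succ (succ (succ zero)))))). \(u : Nat). succ (succ (succ (succ (succ zero))))) (\(ξ : Eq Nat (succ (succ (succ (succ (succ zero))))) (succ (succ (succ (succ (succ zero)))))). \(y : Nat). succ (succ (succ (succ (succ zero)))))


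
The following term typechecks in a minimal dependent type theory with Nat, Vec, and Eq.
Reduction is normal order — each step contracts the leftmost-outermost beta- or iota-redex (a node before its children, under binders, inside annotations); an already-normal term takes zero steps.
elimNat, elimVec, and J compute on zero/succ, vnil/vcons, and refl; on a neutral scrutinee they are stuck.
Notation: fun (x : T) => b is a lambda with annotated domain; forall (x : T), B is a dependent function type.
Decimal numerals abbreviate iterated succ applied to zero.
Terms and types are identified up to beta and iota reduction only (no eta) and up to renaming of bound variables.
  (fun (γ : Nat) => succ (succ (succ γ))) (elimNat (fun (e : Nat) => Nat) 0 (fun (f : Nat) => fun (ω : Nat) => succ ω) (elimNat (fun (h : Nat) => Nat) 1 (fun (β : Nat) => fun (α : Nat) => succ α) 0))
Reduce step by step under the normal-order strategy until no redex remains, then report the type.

normal-order reduction sequence:
  (fun (γ : Nat) => succ (succ (succ γ))) (elimNat (fun (e : Nat) => Nat) 0 (fun (f : Nat) => fun (ω : Nat) => succ ω) (elimNat (fun (h : Nat) => Nat) 1 (fun (β : Nat) => fun (α : Nat) => succ α) 0))
  ~> succ (succ (succ (elimNat (fun (γ : Nat) => Nat) 0 (fun (e : Nat) => fun (f : Nat) => succ f) (elimNat (fun (ω : Nat) => Nat) 1 (fun (h : Nat) => fun (β : Nat) => succ β) 0))))
  ~> succ (succ (succ (elimNat (fun (γ : Nat) => Nat) 0 (fun (e : Nat) => fun (f : Nat) => succ f) 1)))
  ~> succ (succ (succ ((fun (γ : Nat) => fun (e : Nat) => succ e) 0 (elimNat (fun (f : Nat) => Nat) 0 (fun (ω : Nat) => fun (h : Nat) => succ h) 0))))
  ~> succ (succ (succ ((fun (γ : Nat) => succ γ) (elimNat (fun (e : Nat) => Nat) 0 (fun (f : Nat) => fun (ω : Nat) => succ ω) 0))))
  ~> succ (succ (succ (succ (elimNat (fun (γ : Nat) => Nat) 0 (fun (e : Nat) => fun (f : Nat) => succ f) 0))))
  ~> 4
type:
  Nat


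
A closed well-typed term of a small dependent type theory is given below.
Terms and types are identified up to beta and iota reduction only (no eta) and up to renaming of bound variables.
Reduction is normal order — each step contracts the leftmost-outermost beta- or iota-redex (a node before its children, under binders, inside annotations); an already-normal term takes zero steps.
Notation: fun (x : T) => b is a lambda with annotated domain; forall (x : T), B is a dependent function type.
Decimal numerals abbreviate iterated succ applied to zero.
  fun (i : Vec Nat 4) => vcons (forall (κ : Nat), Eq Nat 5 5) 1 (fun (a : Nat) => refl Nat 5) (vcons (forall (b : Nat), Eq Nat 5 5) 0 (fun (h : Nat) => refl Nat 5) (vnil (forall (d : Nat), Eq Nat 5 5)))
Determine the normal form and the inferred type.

normal form:
  fun (i : Vec Nat 4) => vcons (forall (κ : Nat), Eq Nat 5 5) 1 (fun (a : Nat) => refl Nat 5) (vcons (forall (b : Nat), Eq Nat 5 5) 0 (fun (h : Nat) => refl Nat 5) (vnil (forall (d : Nat), Eq Nat 5 5)))
type:
  forall (i : Vec Nat 4), Vec (forall (κ : Nat), Eq Nat 5 5) 2


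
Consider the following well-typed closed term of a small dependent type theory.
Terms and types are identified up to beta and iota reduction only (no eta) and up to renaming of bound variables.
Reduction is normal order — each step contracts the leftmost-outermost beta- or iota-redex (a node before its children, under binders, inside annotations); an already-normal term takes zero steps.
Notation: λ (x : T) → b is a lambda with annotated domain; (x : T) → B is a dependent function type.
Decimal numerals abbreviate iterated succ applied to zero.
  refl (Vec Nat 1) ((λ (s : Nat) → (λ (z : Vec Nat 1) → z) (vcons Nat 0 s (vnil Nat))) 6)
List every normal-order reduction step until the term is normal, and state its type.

reduction (normal order):
  refl (Vec Nat 1) ((λ (s : Nat) → (λ (z : Vec Nat 1) → z) (vcons Nat 0 s (vnil Nat))) 6)
  ~> refl (Vec Nat 1) ((λ (s : Vec Nat 1) → s) (vcons Nat 0 6 (vnil Nat)))
  ~> refl (Vec Nat 1) (vcons Nat 0 6 (vnil Nat))
type:
  Eq (Vec Nat 1) (vcons Nat 0 6 (vnil Nat)) (vcons Nat 0 6 (vnil Nat))


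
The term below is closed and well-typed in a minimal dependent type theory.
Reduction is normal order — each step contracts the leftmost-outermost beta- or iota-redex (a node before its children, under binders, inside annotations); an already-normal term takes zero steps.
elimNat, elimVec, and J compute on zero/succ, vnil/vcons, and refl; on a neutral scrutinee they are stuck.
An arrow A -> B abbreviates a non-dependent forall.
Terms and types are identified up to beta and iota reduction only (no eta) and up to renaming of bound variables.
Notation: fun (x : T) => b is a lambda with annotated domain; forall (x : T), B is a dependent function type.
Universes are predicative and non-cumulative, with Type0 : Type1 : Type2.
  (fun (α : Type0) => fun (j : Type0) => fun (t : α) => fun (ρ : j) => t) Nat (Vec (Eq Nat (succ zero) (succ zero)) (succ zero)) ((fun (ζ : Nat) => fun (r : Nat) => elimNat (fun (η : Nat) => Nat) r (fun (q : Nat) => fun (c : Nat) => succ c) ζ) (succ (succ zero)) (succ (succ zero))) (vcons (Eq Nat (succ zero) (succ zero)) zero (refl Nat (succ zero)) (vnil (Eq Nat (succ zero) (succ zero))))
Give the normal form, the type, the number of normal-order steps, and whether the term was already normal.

resulting normal form:
  succ (succ (succ (succ zero)))
the term's type:
  Nat
normal-order step count: 13
already normal: no
first redex: a beta-redex


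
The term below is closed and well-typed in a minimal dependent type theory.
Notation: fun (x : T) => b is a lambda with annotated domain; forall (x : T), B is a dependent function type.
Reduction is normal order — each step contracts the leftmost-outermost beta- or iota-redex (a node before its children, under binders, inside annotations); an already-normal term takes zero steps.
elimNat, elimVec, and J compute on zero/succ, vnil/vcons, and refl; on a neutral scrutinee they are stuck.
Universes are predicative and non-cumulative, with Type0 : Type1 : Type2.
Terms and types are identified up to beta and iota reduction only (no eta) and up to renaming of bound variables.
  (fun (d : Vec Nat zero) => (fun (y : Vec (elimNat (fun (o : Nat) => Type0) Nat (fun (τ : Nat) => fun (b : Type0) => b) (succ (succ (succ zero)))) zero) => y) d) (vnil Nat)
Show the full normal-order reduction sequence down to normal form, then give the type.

reduction (normal order):
  (fun (d : Vec Nat zero) => (fun (y : Vec (elimNat (fun (o : Nat) => Type0) Nat (fun (τ : Nat) => fun (b : Type0) => b) (succ (succ (succ zero)))) zero) => y) d) (vnil Nat)
  ~> (fun (d : Vec (elimNat (fun (y : Nat) => Type0) Nat (fun (o : Nat) => fun (τ : Type0) => τ) (succ (succ (succ zero)))) zero) => d) (vnil Nat)
  ~> vnil Nat
type:
  Vec Nat zero


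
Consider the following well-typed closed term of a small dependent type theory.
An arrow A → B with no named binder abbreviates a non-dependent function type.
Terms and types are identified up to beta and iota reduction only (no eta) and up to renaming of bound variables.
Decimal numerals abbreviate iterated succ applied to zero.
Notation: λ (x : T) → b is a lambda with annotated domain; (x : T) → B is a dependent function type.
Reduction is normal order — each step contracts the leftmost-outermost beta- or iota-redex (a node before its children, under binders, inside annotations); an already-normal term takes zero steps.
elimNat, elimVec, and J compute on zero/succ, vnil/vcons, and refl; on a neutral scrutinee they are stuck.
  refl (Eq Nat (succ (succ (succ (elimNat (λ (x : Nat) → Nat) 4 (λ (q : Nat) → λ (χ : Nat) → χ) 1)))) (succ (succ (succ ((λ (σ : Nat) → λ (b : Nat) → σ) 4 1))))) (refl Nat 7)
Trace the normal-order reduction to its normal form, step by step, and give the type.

normal-order reduction:
  refl (Eq Nat (succ (succ (succ (elimNat (λ (x : Nat) → Nat) 4 (λ (q : Nat) → λ (χ : Nat) → χ) 1)))) (succ (succ (succ ((λ (σ : Nat) → λ (b : Nat) → σ) 4 1))))) (refl Nat 7)
  ~> refl (Eq Nat (succ (succ (succ ((λ (x : Nat) → λ (q : Nat) → q) 0 (elimNat (λ (χ : Nat) → Nat) 4 (λ (σ : Nat) → λ (b : Nat) → b) 0))))) (succ (succ (succ ((λ (i : Nat) → λ (n : Nat) → i) 4 1))))) (refl Nat 7)
  ~> refl (Eq Nat (succ (succ (succ ((λ (x : Nat) → x) (elimNat (λ (q : Nat) → Nat) 4 (λ (χ : Nat) → λ (σ : Nat) → σ) 0))))) (succ (succ (succ ((λ (b : Nat) → λ (i : Nat) → b) 4 1))))) (refl Nat 7)
  ~> refl (Eq Nat (succ (succ (succ (elimNat (λ (x : Nat) → Nat) 4 (λ (q : Nat) → λ (χ : Nat) → χ) 0)))) (succ (succ (succ ((λ (σ : Nat) → λ (b : Nat) → σ) 4 1))))) (refl Nat 7)
  ~> refl (Eq Nat 7 (succ (succ (succ ((λ (x : Nat) → λ (q : Nat) → x) 4 1))))) (refl Nat 7)
  ~> refl (Eq Nat 7 (succ (succ (succ ((λ (x : Nat) → 4) 1))))) (refl Nat 7)
  ~> refl (Eq Nat 7 7) (refl Nat 7)
the term's type:
  Eq (Eq Nat 7 7) (refl Nat 7) (refl Nat 7)


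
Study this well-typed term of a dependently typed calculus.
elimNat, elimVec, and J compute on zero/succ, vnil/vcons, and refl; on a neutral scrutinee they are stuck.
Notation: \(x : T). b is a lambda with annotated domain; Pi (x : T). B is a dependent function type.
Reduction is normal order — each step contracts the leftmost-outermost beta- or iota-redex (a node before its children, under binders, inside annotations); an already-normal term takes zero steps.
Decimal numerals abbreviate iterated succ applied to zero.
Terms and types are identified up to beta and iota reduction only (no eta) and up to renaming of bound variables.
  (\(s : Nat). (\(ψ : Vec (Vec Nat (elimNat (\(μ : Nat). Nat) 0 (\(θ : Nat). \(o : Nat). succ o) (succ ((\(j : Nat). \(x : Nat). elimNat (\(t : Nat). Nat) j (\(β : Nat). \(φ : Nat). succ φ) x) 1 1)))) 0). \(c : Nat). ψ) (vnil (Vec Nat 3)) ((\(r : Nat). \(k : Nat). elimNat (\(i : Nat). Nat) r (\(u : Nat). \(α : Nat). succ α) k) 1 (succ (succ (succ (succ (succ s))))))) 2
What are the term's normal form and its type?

reduced normal form:
  vnil (Vec Nat 3)
the term's type:
  Vec (Vec Nat 3) 0
observation: the leftmost-outermost redex is a beta-redex, and normalization takes 3 steps.


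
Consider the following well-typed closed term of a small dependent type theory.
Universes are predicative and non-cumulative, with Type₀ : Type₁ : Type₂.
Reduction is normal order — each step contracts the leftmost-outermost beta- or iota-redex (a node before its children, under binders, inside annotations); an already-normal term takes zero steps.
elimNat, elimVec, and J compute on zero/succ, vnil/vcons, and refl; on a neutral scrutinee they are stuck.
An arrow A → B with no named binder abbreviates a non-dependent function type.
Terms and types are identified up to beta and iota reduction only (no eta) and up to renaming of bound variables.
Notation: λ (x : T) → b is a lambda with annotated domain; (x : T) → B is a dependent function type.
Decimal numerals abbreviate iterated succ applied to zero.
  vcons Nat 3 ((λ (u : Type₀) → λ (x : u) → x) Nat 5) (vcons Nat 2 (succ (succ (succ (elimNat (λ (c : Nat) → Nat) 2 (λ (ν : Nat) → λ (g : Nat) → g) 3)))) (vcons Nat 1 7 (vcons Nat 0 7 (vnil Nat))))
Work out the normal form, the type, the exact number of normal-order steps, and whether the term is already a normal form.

resulting normal form:
  vcons Nat 3 5 (vcons Nat 2 5 (vcons Nat 1 7 (vcons Nat 0 7 (vnil Nat))))
inferred type:
  Vec Nat 4
reduction steps (normal order): 12
already normal: no
first redex: a beta-redex


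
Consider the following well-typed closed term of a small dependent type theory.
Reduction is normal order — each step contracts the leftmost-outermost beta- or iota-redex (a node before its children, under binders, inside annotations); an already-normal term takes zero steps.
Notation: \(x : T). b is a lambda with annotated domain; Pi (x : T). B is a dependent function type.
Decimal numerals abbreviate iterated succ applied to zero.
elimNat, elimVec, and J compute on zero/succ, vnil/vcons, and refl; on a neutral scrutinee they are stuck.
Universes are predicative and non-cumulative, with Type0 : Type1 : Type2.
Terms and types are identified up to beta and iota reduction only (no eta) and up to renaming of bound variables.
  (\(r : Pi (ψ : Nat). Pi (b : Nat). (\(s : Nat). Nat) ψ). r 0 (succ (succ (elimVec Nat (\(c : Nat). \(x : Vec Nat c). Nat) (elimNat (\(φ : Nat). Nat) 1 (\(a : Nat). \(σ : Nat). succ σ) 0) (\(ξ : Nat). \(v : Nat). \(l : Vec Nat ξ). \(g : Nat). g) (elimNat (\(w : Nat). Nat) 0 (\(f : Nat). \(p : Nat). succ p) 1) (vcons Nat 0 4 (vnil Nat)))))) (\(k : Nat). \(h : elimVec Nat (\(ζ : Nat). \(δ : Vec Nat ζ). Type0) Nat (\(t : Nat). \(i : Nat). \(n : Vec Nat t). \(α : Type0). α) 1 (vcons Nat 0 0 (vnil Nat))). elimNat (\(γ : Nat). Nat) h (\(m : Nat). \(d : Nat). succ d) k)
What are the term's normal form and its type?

reduced normal form:
  3
type:
  Nat


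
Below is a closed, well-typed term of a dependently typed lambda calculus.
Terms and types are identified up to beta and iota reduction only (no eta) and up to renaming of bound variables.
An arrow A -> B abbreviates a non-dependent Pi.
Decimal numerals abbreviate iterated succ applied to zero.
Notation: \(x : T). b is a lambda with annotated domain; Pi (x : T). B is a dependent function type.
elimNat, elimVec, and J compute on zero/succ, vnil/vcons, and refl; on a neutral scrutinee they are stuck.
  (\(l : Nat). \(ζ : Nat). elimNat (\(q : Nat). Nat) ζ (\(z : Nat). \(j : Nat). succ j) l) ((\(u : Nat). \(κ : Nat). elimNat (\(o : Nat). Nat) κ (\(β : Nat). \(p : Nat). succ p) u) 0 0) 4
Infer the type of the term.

type:
  Nat


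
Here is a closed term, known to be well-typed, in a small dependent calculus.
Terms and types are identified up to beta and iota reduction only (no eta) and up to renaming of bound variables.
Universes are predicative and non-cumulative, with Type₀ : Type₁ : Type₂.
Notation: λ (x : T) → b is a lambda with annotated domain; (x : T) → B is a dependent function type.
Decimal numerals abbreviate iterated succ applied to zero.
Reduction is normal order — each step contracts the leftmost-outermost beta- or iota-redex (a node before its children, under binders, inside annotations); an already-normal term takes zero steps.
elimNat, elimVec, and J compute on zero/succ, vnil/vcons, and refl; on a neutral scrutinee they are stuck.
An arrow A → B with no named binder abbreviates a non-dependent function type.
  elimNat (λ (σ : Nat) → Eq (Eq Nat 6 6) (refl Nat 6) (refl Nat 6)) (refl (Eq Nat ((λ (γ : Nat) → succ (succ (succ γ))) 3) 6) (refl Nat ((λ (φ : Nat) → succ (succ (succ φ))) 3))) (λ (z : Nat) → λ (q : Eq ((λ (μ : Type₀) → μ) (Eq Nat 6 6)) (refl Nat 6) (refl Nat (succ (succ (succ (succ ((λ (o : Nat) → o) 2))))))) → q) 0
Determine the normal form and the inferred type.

reduced normal form:
  refl (Eq Nat 6 6) (refl Nat 6)
type:
  Eq (Eq Nat 6 6) (refl Nat 6) (refl Nat 6)
observation: normalization takes exactly 3 steps under the normal-order strategy.


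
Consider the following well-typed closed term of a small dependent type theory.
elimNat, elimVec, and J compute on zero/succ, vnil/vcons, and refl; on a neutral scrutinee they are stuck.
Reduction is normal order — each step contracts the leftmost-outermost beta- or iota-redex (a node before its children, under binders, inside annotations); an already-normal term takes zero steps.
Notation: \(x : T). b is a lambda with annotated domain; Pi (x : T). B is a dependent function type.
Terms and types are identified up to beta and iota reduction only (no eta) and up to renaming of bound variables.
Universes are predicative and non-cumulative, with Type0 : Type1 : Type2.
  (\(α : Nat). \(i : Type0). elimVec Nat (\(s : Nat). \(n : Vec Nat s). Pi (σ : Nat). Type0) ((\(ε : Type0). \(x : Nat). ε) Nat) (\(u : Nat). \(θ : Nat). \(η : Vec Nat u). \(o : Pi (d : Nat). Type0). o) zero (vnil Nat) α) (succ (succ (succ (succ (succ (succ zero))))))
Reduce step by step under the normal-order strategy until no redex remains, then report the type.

normal-order reduction sequence:
  (\(α : Nat). \(i : Type0). elimVec Nat (\(s : Nat). \(n : Vec Nat s). Pi (σ : Nat). Type0) ((\(ε : Type0). \(x : Nat). ε) Nat) (\(u : Nat). \(θ : Nat). \(η : Vec Nat u). \(o : Pi (d : Nat). Type0). o) zero (vnil Nat) α) (succ (succ (succ (succ (succ (succ zero))))))
  ~> \(α : Type0). elimVec Nat (\(i : Nat). \(s : Vec Nat i). Pi (n : Nat). Type0) ((\(σ : Type0). \(ε : Nat). σ) Nat) (\(x : Nat). \(u : Nat). \(θ : Vec Nat x). \(η : Pi (o : Nat). Type0). η) zero (vnil Nat) (succ (succ (succ (succ (succ (succ zero))))))
  ~> \(α : Type0). (\(i : Type0). \(s : Nat). i) Nat (succ (succ (succ (succ (succ (succ zero))))))
  ~> \(α : Type0). (\(i : Nat). Nat) (succ (succ (succ (succ (succ (succ zero))))))
  ~> \(α : Type0). Nat
type:
  Pi (α : Type0). Type0


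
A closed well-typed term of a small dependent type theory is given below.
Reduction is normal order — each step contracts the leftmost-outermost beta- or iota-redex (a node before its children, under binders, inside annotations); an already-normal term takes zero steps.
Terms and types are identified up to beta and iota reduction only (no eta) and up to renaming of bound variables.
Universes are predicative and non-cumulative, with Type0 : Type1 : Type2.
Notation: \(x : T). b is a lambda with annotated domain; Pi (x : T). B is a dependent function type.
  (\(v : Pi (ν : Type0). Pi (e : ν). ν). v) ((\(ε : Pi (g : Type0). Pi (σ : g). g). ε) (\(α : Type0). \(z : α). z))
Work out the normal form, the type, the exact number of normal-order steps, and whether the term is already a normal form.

reduced normal form:
  \(v : Type0). \(ν : v). ν
inferred type:
  Pi (v : Type0). Pi (ν : v). v
reduction steps (normal order): 2
term was already normal: no
first redex: a beta-redex


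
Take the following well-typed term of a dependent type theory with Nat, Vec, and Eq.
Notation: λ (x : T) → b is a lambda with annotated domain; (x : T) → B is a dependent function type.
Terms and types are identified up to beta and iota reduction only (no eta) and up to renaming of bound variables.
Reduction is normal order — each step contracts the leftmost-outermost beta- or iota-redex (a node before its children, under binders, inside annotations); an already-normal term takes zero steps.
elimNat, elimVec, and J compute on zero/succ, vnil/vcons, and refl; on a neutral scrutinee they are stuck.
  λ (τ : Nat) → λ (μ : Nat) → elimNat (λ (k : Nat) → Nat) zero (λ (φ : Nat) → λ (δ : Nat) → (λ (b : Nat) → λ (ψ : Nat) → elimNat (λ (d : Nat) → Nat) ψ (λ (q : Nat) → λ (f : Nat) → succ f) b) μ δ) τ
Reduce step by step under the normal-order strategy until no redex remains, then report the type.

normal-order reduction:
  λ (τ : Nat) → λ (μ : Nat) → elimNat (λ (k : Nat) → Nat) zero (λ (φ : Nat) → λ (δ : Nat) → (λ (b : Nat) → λ (ψ : Nat) → elimNat (λ (d : Nat) → Nat) ψ (λ (q : Nat) → λ (f : Nat) → succ f) b) μ δ) τ
  ~> λ (τ : Nat) → λ (μ : Nat) → elimNat (λ (k : Nat) → Nat) zero (λ (φ : Nat) → λ (δ : Nat) → (λ (b : Nat) → elimNat (λ (ψ : Nat) → Nat) b (λ (d : Nat) → λ (q : Nat) → succ q) μ) δ) τ
  ~> λ (τ : Nat) → λ (μ : Nat) → elimNat (λ (k : Nat) → Nat) zero (λ (φ : Nat) → λ (δ : Nat) → elimNat (λ (b : Nat) → Nat) δ (λ (ψ : Nat) → λ (d : Nat) → succ d) μ) τ
type:
  (τ : Nat) → (μ : Nat) → Nat


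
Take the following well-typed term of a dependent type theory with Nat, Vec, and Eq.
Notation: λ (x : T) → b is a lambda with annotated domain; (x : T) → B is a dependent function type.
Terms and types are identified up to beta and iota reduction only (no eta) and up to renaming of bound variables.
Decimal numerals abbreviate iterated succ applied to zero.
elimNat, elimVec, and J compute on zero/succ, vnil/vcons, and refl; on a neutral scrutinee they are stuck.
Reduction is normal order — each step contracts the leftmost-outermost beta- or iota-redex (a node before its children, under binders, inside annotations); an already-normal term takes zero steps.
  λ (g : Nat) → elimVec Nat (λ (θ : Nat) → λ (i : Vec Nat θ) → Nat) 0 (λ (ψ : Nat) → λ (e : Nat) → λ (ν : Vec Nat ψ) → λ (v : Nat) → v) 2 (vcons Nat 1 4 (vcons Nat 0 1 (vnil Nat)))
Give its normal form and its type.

reduced normal form:
  λ (g : Nat) → 0
the term's type:
  (g : Nat) → Nat


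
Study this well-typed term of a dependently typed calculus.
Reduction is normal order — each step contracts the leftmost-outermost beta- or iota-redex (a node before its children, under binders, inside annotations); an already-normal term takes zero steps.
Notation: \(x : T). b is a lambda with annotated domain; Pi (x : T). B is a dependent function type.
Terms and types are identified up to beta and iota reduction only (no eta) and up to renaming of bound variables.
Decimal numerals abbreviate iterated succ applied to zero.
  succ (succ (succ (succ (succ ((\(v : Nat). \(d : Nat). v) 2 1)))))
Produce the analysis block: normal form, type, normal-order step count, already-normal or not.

normal form:
  7
the term's type:
  Nat
steps to reach normal form (normal order): 2
term was already normal: no
first redex: a beta-redex


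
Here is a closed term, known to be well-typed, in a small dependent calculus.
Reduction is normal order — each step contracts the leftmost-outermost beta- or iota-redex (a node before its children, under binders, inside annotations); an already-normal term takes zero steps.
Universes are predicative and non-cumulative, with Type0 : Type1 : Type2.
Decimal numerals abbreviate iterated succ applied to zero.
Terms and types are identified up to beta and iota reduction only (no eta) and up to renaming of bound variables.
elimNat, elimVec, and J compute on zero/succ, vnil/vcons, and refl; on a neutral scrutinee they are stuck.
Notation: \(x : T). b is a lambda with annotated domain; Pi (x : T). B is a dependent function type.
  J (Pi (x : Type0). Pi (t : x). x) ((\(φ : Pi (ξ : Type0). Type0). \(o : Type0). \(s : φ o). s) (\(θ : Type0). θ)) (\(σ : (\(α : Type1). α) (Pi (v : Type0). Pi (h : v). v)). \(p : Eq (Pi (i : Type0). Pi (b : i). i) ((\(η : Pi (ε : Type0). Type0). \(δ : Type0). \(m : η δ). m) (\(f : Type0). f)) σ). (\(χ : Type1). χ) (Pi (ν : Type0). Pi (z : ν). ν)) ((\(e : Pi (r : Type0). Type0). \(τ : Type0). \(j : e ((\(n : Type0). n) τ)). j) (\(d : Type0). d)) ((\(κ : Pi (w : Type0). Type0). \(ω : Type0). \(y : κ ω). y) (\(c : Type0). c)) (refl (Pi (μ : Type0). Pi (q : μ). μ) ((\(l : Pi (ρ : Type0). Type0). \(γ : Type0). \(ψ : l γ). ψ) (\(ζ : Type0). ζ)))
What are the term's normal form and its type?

normal form:
  \(x : Type0). \(t : x). t
inferred type:
  Pi (x : Type0). Pi (t : x). x
observation: normalization takes exactly 4 steps under the normal-order strategy.


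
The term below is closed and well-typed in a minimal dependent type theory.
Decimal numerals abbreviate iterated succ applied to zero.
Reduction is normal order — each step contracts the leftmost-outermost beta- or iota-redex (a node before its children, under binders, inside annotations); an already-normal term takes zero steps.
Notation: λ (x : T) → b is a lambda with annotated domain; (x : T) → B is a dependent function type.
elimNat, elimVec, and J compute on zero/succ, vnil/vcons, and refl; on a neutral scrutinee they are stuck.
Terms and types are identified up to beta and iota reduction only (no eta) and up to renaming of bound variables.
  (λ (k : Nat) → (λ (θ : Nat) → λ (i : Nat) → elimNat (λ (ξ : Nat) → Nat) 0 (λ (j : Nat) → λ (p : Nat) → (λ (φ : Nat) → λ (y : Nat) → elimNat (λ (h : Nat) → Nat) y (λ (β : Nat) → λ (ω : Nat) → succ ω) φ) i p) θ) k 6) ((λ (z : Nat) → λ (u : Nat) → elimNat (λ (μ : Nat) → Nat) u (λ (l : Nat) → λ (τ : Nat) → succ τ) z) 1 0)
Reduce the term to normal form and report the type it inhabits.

reduced normal form:
  6
inferred type:
  Nat


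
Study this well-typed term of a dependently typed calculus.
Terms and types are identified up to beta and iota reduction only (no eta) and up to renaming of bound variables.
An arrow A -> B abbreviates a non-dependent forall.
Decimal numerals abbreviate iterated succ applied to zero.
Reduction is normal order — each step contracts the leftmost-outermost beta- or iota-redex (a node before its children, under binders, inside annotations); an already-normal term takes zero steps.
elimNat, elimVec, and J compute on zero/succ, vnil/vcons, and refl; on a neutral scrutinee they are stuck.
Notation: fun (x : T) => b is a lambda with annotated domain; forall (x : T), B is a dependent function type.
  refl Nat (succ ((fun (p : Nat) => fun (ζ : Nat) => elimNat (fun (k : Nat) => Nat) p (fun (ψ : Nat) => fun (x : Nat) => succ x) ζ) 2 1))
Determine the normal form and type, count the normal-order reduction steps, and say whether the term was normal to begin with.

reduced normal form:
  refl Nat 4
type:
  Eq Nat 4 4
normal-order step count: 6
already normal: no
first contracted redex: a beta-redex


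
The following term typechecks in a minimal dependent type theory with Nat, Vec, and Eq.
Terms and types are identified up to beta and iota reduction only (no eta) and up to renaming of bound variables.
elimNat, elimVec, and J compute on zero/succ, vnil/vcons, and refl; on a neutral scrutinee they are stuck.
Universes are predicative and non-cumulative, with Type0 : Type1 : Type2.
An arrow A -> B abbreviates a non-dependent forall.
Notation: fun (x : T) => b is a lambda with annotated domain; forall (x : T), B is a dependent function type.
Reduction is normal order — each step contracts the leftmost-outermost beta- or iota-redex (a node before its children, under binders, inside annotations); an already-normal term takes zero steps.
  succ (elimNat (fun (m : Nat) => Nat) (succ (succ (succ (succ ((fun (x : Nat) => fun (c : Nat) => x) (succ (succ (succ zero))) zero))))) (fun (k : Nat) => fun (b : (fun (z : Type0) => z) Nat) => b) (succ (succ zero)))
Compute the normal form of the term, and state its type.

reduced normal form:
  succ (succ (succ (succ (succ (succ (succ (succ zero)))))))
type:
  Nat
observation: the term reaches its normal form after 9 normal-order steps.


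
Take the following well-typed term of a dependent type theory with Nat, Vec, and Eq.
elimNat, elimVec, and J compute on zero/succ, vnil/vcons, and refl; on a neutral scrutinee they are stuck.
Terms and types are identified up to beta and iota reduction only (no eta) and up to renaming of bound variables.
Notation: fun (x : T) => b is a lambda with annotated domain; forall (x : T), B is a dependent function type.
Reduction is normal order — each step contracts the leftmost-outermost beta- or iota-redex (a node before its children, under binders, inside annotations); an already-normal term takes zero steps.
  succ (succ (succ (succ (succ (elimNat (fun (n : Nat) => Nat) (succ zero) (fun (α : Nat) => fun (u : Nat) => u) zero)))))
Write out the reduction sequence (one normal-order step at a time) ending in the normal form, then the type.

reduction (normal order):
  succ (succ (succ (succ (succ (elimNat (fun (n : Nat) => Nat) (succ zero) (fun (α : Nat) => fun (u : Nat) => u) zero)))))
  ~> succ (succ (succ (succ (succ (succ zero)))))
inferred type:
  Nat


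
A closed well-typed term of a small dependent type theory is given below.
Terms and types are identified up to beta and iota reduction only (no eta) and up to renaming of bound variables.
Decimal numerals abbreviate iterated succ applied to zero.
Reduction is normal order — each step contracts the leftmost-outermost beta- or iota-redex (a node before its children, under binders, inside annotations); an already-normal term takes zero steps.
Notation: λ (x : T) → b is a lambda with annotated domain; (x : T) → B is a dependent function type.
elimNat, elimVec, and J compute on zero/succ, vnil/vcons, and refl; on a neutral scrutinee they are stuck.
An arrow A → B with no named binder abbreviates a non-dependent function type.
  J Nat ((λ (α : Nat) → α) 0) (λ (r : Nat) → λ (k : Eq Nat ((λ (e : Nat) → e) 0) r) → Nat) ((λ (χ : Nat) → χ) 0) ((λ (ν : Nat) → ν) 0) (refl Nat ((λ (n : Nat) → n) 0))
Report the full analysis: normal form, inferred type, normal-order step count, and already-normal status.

normal form:
  0
type:
  Nat
reduction steps (normal order): 2
term was already normal: no
first contracted redex: a J iota-redex


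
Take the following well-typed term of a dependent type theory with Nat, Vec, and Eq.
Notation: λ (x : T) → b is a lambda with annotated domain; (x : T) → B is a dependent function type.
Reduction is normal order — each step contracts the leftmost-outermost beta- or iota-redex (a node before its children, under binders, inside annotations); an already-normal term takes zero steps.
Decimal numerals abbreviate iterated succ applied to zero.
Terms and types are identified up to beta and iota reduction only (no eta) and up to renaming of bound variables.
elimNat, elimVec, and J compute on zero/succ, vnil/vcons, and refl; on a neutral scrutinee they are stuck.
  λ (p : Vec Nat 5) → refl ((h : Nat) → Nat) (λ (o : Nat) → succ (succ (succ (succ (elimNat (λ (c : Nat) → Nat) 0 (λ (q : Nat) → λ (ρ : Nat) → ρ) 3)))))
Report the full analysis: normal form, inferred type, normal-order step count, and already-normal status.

normal form:
  λ (p : Vec Nat 5) → refl ((h : Nat) → Nat) (λ (o : Nat) → 4)
inferred type:
  (p : Vec Nat 5) → Eq ((h : Nat) → Nat) (λ (o : Nat) → 4) (λ (c : Nat) → 4)
reduction steps (normal order): 10
started in normal form: no
first contracted redex: an elimNat iota-redex


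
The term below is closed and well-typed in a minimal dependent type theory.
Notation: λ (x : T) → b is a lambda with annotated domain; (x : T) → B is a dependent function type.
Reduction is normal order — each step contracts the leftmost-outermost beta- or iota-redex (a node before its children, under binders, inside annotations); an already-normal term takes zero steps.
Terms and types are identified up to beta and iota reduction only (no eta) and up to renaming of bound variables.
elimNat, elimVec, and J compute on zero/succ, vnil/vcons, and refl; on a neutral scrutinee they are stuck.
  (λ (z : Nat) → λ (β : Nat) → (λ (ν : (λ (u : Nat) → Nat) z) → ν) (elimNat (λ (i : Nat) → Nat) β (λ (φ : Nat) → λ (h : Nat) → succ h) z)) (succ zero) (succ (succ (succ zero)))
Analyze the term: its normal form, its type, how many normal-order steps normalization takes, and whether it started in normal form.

reduced normal form:
  succ (succ (succ (succ zero)))
inferred type:
  Nat
normal-order step count: 7
term was already normal: no
first redex: a beta-redex


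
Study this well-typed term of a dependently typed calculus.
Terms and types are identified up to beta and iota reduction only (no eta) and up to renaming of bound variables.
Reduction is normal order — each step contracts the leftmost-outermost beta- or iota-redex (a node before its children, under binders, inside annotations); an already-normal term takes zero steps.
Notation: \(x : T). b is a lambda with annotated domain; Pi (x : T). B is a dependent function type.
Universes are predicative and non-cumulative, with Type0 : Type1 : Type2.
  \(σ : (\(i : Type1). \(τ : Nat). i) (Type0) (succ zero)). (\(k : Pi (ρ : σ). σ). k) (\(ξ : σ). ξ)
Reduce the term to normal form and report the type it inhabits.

normal form:
  \(σ : Type0). \(i : σ). i
the term's type:
  Pi (σ : Type0). Pi (i : σ). σ
observation: contracting a beta-redex first, the term normalizes in 3 steps.


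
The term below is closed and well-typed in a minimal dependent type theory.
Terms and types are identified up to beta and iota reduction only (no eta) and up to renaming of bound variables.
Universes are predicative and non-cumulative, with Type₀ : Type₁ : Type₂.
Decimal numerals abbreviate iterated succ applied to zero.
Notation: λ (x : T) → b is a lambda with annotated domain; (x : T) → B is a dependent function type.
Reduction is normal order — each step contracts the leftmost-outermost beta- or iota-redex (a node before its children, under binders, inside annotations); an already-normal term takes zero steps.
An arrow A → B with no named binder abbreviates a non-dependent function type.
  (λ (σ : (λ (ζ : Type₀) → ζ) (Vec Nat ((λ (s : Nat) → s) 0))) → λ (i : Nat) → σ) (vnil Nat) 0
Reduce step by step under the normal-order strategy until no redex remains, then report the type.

normal-order reduction sequence:
  (λ (σ : (λ (ζ : Type₀) → ζ) (Vec Nat ((λ (s : Nat) → s) 0))) → λ (i : Nat) → σ) (vnil Nat) 0
  ~> (λ (σ : Nat) → vnil Nat) 0
  ~> vnil Nat
the term's type:
  Vec Nat 0
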